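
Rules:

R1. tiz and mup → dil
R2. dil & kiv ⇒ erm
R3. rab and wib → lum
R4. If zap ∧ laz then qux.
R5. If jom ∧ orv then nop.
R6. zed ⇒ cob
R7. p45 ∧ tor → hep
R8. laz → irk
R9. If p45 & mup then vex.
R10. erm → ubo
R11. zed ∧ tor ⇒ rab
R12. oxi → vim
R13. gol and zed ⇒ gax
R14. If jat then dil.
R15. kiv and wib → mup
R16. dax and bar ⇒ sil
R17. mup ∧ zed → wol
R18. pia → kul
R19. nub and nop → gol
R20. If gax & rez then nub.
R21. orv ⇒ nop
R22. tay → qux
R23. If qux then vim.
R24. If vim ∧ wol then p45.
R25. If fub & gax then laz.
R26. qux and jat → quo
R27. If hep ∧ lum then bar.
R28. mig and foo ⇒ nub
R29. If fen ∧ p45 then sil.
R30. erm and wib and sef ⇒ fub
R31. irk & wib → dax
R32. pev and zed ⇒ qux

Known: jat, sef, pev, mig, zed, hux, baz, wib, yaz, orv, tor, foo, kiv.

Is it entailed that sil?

rab  (by R11: zed, tor)
dil  (by R14: jat)
mup  (by R15: kiv, wib)
wol  (by R17: mup, zed)
nop  (by R21: orv)
nub  (by R28: mig, foo)
qux  (by R32: pev, zed)
erm  (by R2: dil, kiv)
lum  (by R3: rab, wib)
gol  (by R19: nub, nop)
vim  (by R23: qux)
p45  (by R24: vim, wol)
fub  (by R30: erm, wib, sef)
hep  (by R7: p45, tor)
gax  (by R13: gol, zed)
laz  (by R25: fub, gax)
bar  (by R27: hep, lum)
irk  (by R8: laz)
dax  (by R31: irk, wib)
sil  (by R16: dax, bar)

Yes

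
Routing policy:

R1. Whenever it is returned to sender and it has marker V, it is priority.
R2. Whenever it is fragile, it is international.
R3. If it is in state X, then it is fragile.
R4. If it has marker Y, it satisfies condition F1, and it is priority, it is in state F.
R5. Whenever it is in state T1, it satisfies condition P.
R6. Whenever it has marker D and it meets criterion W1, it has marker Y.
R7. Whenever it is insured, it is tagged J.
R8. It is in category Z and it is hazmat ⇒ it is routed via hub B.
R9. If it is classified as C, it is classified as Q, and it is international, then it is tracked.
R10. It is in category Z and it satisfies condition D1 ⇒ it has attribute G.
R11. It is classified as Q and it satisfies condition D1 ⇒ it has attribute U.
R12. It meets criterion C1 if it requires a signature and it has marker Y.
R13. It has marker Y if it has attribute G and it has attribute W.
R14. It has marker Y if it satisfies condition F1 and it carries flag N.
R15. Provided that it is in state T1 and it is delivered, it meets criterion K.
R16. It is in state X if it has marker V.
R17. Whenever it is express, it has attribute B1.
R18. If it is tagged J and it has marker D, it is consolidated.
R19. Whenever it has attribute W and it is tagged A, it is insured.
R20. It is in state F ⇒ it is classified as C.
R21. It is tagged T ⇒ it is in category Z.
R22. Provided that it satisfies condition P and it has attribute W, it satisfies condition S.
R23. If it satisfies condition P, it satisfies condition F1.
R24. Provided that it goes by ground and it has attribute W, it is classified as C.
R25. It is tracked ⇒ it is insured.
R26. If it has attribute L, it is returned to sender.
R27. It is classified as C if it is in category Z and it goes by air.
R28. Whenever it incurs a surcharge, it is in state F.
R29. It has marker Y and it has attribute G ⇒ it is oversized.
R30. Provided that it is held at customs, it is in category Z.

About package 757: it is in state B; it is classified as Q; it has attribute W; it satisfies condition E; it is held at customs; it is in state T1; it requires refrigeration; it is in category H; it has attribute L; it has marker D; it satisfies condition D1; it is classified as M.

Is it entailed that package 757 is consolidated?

Forward chaining from the given facts derives: satisfies condition P, has attribute U, satisfies condition S, satisfies condition F1, is returned to sender, is in category Z, has attribute G, has marker Y, is oversized.
The only rule concluding "it is consolidated" is R18, which needs "it is tagged J"; that is never established.

No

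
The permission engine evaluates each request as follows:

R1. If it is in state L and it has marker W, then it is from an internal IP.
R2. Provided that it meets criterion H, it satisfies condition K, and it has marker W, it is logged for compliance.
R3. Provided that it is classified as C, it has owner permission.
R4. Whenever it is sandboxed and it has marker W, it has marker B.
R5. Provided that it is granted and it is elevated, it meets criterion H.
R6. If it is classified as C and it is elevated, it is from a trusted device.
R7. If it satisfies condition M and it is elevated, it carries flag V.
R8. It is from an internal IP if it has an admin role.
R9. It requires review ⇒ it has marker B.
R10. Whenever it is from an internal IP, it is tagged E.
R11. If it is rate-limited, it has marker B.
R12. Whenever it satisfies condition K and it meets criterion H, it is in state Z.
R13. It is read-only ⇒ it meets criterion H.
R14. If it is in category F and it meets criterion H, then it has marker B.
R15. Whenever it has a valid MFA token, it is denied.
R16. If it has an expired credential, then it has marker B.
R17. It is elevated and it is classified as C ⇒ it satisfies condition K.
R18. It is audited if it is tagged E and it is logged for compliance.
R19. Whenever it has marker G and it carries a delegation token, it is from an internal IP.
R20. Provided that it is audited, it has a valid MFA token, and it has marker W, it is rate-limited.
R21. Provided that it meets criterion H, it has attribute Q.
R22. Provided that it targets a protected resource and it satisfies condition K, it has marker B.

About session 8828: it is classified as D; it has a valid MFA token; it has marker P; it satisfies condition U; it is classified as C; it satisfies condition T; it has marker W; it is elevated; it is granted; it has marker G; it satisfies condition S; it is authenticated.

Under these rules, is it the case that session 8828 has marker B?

No

Forward chaining from the given facts derives: has owner permission, meets criterion H, is from a trusted device, is denied, satisfies condition K, has attribute Q, is logged for compliance, is in state Z.
Rules concluding "it has marker B": R4 needs "it is sandboxed"; R9 needs "it requires review"; R11 needs "it is rate-limited"; R14 needs "it is in category F"; R16 needs "it has an expired credential"; R22 needs "it targets a protected resource" — none of these are established.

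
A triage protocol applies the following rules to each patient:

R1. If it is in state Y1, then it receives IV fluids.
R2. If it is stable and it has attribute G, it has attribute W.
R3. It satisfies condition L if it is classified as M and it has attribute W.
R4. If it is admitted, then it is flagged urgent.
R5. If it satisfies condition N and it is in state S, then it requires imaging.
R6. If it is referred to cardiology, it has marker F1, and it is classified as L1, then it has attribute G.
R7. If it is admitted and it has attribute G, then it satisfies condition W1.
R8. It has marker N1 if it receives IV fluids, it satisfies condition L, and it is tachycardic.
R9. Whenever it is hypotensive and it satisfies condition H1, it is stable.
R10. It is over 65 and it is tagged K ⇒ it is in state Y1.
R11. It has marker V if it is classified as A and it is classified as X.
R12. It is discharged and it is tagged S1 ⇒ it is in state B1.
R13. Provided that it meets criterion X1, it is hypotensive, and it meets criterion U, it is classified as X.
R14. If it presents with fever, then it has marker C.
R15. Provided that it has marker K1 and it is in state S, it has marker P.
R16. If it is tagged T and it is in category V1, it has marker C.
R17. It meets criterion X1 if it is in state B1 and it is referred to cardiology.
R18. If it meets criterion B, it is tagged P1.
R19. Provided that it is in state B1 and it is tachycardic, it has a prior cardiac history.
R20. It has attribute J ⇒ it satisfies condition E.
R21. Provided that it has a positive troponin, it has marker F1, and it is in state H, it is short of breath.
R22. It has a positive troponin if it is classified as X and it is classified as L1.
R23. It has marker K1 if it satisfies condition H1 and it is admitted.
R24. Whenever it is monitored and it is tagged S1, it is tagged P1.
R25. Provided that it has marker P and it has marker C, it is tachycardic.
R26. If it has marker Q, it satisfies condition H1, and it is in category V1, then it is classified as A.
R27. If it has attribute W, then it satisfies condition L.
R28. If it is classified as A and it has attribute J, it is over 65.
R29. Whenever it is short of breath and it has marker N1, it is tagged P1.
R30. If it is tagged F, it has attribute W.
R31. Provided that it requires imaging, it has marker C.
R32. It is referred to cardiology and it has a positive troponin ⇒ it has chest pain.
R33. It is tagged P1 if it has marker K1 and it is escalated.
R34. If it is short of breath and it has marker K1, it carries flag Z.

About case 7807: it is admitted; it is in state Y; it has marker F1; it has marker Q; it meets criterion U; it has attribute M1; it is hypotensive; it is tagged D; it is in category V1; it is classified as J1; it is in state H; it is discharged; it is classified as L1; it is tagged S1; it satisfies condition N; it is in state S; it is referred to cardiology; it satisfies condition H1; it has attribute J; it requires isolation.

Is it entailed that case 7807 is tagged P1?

Forward chaining from the given facts derives: is flagged urgent, requires imaging, has attribute G, satisfies condition W1, is stable, is in state B1, meets criterion X1, satisfies condition E, has marker K1, is classified as A, is over 65, has marker C, has attribute W, is classified as X, has marker P, has a positive troponin, is tachycardic, satisfies condition L, has chest pain, has marker V, has a prior cardiac history, is short of breath, carries flag Z.
Rules concluding "it is tagged P1": R18 needs "it meets criterion B"; R24 needs "it is monitored"; R29 needs "it has marker N1"; R33 needs "it is escalated" — none of these are established.

No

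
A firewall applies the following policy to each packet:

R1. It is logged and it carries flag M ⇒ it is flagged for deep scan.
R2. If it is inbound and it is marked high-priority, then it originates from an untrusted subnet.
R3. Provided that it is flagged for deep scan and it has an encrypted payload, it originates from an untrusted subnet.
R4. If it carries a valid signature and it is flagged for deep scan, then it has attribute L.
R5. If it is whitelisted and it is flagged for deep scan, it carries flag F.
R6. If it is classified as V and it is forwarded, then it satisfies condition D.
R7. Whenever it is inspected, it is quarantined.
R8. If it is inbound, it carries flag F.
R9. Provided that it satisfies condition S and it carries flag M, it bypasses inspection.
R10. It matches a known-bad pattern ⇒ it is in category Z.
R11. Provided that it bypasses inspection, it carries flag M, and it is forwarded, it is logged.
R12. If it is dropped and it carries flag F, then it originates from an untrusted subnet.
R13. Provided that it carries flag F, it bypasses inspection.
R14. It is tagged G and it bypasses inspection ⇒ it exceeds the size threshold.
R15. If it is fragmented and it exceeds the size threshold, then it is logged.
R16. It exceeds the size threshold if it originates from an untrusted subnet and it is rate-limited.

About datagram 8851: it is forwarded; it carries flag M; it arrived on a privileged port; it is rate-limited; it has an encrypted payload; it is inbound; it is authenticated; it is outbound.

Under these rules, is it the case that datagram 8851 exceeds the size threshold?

By R8 (it is inbound): it carries flag F.
By R13 (it carries flag F): it bypasses inspection.
By R11 (it bypasses inspection, it carries flag M, it is forwarded): it is logged.
By R1 (it is logged, it carries flag M): it is flagged for deep scan.
By R3 (it is flagged for deep scan, it has an encrypted payload): it originates from an untrusted subnet.
By R16 (it originates from an untrusted subnet, it is rate-limited): it exceeds the size threshold.

Yes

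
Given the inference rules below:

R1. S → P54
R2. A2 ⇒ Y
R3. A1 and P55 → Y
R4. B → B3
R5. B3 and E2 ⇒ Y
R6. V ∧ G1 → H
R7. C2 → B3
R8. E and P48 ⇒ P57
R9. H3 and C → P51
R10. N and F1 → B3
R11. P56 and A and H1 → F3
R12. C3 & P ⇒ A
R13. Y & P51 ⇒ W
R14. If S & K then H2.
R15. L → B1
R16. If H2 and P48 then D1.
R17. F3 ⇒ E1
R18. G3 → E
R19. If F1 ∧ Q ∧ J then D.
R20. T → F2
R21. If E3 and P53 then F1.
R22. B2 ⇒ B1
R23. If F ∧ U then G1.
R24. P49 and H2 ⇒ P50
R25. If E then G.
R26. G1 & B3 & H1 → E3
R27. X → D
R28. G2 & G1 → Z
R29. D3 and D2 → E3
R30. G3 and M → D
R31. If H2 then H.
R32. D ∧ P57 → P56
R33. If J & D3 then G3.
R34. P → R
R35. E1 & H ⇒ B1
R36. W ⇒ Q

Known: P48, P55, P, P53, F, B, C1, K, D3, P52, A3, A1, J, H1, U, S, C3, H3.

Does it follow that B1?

No

Forward chaining from the given facts derives: P54, Y, B3, A, H2, D1, G1, E3, H, G3, R, E, F1, G, P57.
Rules concluding B1: R15 needs L; R22 needs B2; R35 needs E1 — none of these are established.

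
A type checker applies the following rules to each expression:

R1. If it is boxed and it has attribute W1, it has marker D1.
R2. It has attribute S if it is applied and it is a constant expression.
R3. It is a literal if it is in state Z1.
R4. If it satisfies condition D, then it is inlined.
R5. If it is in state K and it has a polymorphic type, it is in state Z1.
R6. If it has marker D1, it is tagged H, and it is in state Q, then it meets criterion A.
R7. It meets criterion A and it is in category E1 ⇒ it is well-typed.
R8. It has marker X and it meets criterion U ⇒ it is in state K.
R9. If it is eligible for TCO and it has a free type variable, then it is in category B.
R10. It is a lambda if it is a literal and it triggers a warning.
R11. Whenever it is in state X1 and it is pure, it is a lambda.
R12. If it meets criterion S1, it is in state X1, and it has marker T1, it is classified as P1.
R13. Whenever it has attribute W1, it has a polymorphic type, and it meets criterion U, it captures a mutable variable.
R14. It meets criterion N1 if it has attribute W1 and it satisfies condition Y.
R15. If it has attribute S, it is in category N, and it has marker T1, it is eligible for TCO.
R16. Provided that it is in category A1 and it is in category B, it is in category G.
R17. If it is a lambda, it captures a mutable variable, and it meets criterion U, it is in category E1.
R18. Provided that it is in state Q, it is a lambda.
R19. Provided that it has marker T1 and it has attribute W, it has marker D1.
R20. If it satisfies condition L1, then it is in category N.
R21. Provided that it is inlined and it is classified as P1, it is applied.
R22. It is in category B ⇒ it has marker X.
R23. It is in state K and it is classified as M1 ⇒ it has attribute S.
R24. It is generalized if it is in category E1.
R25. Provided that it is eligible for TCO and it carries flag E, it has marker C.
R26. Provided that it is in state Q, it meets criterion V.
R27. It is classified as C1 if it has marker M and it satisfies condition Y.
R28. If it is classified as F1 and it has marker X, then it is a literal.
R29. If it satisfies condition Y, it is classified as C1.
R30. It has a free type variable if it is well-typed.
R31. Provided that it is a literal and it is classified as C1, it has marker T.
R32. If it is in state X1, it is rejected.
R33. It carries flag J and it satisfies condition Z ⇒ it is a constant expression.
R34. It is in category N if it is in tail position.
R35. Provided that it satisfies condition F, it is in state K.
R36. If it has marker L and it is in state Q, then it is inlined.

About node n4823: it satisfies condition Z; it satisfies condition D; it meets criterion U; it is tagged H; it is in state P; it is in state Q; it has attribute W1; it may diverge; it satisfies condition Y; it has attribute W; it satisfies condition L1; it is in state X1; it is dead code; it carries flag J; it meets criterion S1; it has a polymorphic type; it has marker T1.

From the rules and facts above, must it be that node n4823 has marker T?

Yes

By R4 (it satisfies condition D): it is inlined.
By R12 (it meets criterion S1, it is in state X1, it has marker T1): it is classified as P1.
By R13 (it has attribute W1, it has a polymorphic type, it meets criterion U): it captures a mutable variable.
By R18 (it is in state Q): it is a lambda.
By R19 (it has marker T1, it has attribute W): it has marker D1.
By R20 (it satisfies condition L1): it is in category N.
By R21 (it is inlined, it is classified as P1): it is applied.
By R29 (it satisfies condition Y): it is classified as C1.
By R33 (it carries flag J, it satisfies condition Z): it is a constant expression.
By R2 (it is applied, it is a constant expression): it has attribute S.
By R6 (it has marker D1, it is tagged H, it is in state Q): it meets criterion A.
By R15 (it has attribute S, it is in category N, it has marker T1): it is eligible for TCO.
By R17 (it is a lambda, it captures a mutable variable, it meets criterion U): it is in category E1.
By R7 (it meets criterion A, it is in category E1): it is well-typed.
By R30 (it is well-typed): it has a free type variable.
By R9 (it is eligible for TCO, it has a free type variable): it is in category B.
By R22 (it is in category B): it has marker X.
By R8 (it has marker X, it meets criterion U): it is in state K.
By R5 (it is in state K, it has a polymorphic type): it is in state Z1.
By R3 (it is in state Z1): it is a literal.
By R31 (it is a literal, it is classified as C1): it has marker T.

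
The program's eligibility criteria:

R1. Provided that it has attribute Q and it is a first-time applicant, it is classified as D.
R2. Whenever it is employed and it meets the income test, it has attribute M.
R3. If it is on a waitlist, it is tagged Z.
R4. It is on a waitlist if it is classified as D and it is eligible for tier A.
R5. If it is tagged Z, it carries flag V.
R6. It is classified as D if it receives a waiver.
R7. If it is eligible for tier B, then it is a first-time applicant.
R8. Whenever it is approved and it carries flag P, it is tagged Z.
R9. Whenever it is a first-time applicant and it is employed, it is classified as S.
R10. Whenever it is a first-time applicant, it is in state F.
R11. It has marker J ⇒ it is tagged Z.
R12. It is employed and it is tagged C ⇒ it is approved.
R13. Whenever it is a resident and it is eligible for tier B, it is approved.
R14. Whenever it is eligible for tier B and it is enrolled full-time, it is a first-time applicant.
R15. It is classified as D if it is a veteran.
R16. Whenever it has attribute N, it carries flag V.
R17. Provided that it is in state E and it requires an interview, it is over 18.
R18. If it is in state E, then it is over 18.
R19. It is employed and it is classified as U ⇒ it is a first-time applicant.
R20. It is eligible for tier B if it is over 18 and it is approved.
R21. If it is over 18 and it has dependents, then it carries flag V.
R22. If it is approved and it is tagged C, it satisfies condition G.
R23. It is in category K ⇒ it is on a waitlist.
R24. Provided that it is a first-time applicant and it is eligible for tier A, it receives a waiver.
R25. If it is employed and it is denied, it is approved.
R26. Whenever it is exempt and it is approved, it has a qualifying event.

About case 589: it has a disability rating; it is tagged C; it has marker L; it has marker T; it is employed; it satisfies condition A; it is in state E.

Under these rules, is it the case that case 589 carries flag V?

No

Forward chaining from the given facts derives: is approved, is over 18, is eligible for tier B, satisfies condition G, is a first-time applicant, is classified as S, is in state F.
Rules concluding "it carries flag V": R5 needs "it is tagged Z"; R16 needs "it has attribute N"; R21 needs "it has dependents" — none of these are established.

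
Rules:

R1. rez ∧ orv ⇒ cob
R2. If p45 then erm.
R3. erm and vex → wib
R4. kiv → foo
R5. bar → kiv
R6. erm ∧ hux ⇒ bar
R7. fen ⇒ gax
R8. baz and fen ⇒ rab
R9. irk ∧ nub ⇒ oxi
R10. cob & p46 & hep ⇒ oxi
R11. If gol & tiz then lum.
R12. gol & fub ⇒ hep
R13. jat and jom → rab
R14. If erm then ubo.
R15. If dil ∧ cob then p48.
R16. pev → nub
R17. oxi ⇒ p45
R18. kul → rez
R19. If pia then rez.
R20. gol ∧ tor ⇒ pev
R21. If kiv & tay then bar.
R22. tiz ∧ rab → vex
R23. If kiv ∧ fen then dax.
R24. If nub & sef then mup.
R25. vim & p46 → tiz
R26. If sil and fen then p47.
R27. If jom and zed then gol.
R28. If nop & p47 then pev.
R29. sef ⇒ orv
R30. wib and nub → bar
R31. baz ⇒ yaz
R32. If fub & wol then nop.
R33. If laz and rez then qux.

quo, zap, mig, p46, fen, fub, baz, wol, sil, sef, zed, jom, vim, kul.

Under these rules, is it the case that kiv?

Yes

rab  (by R8: baz, fen)
rez  (by R18: kul)
tiz  (by R25: vim, p46)
p47  (by R26: sil, fen)
gol  (by R27: jom, zed)
orv  (by R29: sef)
nop  (by R32: fub, wol)
cob  (by R1: rez, orv)
hep  (by R12: gol, fub)
vex  (by R22: tiz, rab)
pev  (by R28: nop, p47)
oxi  (by R10: cob, p46, hep)
nub  (by R16: pev)
p45  (by R17: oxi)
erm  (by R2: p45)
wib  (by R3: erm, vex)
bar  (by R30: wib, nub)
kiv  (by R5: bar)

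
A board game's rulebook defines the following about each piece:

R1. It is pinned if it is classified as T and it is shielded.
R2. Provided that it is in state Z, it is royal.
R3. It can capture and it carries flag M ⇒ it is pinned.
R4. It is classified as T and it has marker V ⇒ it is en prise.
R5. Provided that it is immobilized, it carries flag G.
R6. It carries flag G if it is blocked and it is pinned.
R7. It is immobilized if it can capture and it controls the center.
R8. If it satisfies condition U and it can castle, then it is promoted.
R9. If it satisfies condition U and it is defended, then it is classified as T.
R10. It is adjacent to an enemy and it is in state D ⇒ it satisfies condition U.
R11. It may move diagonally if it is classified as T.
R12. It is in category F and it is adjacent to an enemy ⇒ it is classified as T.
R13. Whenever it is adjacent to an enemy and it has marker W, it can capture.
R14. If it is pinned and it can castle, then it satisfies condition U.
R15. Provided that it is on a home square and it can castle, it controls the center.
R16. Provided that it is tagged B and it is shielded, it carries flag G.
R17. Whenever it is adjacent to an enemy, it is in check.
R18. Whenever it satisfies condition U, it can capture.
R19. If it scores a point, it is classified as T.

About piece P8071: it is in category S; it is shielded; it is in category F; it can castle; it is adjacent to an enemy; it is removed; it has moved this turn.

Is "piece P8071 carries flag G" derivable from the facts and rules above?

No

Forward chaining from the given facts derives: is classified as T, is in check, is pinned, may move diagonally, satisfies condition U, can capture, is promoted.
Rules concluding "it carries flag G": R5 needs "it is immobilized"; R6 needs "it is blocked"; R16 needs "it is tagged B" — none of these are established.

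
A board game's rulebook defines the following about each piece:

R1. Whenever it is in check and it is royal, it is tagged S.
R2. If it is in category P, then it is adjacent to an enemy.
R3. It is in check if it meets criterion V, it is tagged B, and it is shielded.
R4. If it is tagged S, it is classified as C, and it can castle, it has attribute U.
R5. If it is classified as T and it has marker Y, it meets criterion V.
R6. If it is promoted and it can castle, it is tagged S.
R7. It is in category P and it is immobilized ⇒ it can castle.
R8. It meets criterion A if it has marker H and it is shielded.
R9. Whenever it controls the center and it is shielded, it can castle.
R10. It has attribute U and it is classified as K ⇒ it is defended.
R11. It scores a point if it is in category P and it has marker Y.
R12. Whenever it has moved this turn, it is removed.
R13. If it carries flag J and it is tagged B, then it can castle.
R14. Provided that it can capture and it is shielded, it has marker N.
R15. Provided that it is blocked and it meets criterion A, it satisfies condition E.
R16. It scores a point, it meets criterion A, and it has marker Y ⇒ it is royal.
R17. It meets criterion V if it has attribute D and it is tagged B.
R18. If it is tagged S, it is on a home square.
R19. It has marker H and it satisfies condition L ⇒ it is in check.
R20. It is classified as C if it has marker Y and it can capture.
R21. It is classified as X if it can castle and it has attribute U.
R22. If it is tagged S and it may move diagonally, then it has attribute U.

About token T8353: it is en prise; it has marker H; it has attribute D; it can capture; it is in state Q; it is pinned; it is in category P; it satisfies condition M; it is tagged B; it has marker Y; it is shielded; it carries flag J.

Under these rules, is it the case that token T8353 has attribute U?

Yes

By R8 (it has marker H, it is shielded): it meets criterion A.
By R11 (it is in category P, it has marker Y): it scores a point.
By R13 (it carries flag J, it is tagged B): it can castle.
By R16 (it scores a point, it meets criterion A, it has marker Y): it is royal.
By R17 (it has attribute D, it is tagged B): it meets criterion V.
By R20 (it has marker Y, it can capture): it is classified as C.
By R3 (it meets criterion V, it is tagged B, it is shielded): it is in check.
By R1 (it is in check, it is royal): it is tagged S.
By R4 (it is tagged S, it is classified as C, it can castle): it has attribute U.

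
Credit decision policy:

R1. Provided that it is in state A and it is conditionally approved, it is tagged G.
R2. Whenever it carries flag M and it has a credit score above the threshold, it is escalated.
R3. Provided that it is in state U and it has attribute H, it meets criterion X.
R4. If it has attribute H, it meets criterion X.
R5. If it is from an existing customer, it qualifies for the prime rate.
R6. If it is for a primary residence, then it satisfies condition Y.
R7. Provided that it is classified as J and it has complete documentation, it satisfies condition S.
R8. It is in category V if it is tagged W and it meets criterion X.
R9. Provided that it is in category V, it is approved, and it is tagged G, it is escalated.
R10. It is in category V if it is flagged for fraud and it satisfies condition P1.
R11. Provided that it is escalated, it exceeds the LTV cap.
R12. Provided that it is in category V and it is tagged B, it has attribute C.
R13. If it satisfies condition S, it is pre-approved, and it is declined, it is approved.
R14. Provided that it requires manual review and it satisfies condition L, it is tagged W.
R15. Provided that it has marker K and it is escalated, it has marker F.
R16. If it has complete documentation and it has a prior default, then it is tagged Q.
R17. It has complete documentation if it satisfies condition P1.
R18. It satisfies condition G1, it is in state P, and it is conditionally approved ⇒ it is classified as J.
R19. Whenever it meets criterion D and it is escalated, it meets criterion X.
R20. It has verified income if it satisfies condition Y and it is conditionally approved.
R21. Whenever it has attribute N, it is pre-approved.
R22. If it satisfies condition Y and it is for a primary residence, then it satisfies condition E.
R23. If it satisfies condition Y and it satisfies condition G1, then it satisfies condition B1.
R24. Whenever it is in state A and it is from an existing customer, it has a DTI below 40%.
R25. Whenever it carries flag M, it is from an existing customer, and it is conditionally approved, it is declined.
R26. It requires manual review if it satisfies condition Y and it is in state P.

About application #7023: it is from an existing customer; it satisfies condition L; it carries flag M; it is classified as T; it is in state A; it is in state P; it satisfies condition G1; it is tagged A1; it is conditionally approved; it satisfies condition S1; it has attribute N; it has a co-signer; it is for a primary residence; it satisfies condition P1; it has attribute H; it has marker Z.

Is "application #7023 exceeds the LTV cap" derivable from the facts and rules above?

By R1 (it is in state A, it is conditionally approved): it is tagged G.
By R4 (it has attribute H): it meets criterion X.
By R6 (it is for a primary residence): it satisfies condition Y.
By R17 (it satisfies condition P1): it has complete documentation.
By R18 (it satisfies condition G1, it is in state P, it is conditionally approved): it is classified as J.
By R21 (it has attribute N): it is pre-approved.
By R25 (it carries flag M, it is from an existing customer, it is conditionally approved): it is declined.
By R26 (it satisfies condition Y, it is in state P): it requires manual review.
By R7 (it is classified as J, it has complete documentation): it satisfies condition S.
By R13 (it satisfies condition S, it is pre-approved, it is declined): it is approved.
By R14 (it requires manual review, it satisfies condition L): it is tagged W.
By R8 (it is tagged W, it meets criterion X): it is in category V.
By R9 (it is in category V, it is approved, it is tagged G): it is escalated.
By R11 (it is escalated): it exceeds the LTV cap.

Yes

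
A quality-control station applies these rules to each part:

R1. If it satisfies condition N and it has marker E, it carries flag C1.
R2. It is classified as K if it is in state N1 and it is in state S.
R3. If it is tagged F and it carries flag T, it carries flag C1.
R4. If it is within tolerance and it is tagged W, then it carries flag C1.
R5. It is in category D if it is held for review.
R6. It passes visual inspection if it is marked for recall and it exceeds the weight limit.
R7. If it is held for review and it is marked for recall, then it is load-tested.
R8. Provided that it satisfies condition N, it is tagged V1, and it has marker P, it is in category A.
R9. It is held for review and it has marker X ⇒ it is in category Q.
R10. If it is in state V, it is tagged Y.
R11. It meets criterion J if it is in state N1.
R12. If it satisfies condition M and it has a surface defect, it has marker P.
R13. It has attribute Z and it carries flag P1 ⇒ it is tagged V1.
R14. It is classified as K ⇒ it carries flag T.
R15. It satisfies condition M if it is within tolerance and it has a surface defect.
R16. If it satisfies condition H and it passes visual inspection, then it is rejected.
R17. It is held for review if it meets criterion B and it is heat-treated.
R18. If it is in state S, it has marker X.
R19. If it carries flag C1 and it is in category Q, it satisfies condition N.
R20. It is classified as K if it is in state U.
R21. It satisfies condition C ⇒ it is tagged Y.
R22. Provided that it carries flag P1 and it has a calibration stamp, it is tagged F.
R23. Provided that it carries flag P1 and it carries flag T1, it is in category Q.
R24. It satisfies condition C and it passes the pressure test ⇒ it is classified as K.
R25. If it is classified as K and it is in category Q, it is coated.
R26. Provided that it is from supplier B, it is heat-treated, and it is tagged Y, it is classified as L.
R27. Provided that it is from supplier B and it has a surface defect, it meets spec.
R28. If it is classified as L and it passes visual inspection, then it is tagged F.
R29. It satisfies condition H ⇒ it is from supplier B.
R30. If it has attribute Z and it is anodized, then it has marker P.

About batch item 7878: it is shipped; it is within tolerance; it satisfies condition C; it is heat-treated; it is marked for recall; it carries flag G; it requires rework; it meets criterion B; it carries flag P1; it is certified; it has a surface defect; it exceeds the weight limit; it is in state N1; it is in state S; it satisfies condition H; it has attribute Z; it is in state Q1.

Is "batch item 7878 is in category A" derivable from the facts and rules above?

By R2 (it is in state N1, it is in state S): it is classified as K.
By R6 (it is marked for recall, it exceeds the weight limit): it passes visual inspection.
By R13 (it has attribute Z, it carries flag P1): it is tagged V1.
By R14 (it is classified as K): it carries flag T.
By R15 (it is within tolerance, it has a surface defect): it satisfies condition M.
By R17 (it meets criterion B, it is heat-treated): it is held for review.
By R18 (it is in state S): it has marker X.
By R21 (it satisfies condition C): it is tagged Y.
By R29 (it satisfies condition H): it is from supplier B.
By R9 (it is held for review, it has marker X): it is in category Q.
By R12 (it satisfies condition M, it has a surface defect): it has marker P.
By R26 (it is from supplier B, it is heat-treated, it is tagged Y): it is classified as L.
By R28 (it is classified as L, it passes visual inspection): it is tagged F.
By R3 (it is tagged F, it carries flag T): it carries flag C1.
By R19 (it carries flag C1, it is in category Q): it satisfies condition N.
By R8 (it satisfies condition N, it is tagged V1, it has marker P): it is in category A.

Yes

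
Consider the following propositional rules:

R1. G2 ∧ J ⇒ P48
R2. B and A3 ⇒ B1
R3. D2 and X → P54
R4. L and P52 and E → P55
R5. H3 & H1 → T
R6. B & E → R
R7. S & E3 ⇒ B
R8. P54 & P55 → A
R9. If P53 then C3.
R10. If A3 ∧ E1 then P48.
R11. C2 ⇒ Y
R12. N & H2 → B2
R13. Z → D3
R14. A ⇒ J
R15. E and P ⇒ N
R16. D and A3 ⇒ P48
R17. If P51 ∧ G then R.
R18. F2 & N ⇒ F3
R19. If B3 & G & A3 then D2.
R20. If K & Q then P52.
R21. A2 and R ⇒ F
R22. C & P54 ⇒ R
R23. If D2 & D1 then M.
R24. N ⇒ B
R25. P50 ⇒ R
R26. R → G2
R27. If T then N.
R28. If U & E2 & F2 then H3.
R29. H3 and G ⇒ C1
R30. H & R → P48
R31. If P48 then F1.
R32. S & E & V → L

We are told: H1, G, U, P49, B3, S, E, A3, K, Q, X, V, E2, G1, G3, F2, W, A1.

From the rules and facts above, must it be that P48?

Yes

D2  (by R19: B3, G, A3)
P52  (by R20: K, Q)
H3  (by R28: U, E2, F2)
L  (by R32: S, E, V)
P54  (by R3: D2, X)
P55  (by R4: L, P52, E)
T  (by R5: H3, H1)
A  (by R8: P54, P55)
J  (by R14: A)
N  (by R27: T)
B  (by R24: N)
R  (by R6: B, E)
G2  (by R26: R)
P48  (by R1: G2, J)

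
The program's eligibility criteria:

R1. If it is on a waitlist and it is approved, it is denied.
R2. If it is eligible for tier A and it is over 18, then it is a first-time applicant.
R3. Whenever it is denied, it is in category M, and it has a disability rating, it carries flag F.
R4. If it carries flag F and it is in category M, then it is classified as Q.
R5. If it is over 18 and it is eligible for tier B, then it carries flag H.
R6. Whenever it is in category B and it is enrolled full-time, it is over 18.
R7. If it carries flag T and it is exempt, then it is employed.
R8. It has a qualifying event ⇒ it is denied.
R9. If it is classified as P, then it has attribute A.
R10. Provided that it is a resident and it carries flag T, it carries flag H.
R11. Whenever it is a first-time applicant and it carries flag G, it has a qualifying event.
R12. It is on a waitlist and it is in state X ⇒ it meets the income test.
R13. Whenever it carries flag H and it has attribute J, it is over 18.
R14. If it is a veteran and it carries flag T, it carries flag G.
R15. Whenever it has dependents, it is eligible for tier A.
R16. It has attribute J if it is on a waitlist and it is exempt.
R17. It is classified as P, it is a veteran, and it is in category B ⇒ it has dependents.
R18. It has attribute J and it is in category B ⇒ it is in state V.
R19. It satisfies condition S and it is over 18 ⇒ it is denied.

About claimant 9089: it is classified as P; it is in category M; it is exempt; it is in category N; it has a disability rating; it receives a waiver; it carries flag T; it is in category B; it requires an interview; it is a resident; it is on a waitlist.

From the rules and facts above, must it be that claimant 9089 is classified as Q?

Forward chaining from the given facts derives: is employed, has attribute A, carries flag H, has attribute J, is in state V, is over 18.
The only rule concluding "it is classified as Q" is R4, which needs "it carries flag F"; that is never established.

No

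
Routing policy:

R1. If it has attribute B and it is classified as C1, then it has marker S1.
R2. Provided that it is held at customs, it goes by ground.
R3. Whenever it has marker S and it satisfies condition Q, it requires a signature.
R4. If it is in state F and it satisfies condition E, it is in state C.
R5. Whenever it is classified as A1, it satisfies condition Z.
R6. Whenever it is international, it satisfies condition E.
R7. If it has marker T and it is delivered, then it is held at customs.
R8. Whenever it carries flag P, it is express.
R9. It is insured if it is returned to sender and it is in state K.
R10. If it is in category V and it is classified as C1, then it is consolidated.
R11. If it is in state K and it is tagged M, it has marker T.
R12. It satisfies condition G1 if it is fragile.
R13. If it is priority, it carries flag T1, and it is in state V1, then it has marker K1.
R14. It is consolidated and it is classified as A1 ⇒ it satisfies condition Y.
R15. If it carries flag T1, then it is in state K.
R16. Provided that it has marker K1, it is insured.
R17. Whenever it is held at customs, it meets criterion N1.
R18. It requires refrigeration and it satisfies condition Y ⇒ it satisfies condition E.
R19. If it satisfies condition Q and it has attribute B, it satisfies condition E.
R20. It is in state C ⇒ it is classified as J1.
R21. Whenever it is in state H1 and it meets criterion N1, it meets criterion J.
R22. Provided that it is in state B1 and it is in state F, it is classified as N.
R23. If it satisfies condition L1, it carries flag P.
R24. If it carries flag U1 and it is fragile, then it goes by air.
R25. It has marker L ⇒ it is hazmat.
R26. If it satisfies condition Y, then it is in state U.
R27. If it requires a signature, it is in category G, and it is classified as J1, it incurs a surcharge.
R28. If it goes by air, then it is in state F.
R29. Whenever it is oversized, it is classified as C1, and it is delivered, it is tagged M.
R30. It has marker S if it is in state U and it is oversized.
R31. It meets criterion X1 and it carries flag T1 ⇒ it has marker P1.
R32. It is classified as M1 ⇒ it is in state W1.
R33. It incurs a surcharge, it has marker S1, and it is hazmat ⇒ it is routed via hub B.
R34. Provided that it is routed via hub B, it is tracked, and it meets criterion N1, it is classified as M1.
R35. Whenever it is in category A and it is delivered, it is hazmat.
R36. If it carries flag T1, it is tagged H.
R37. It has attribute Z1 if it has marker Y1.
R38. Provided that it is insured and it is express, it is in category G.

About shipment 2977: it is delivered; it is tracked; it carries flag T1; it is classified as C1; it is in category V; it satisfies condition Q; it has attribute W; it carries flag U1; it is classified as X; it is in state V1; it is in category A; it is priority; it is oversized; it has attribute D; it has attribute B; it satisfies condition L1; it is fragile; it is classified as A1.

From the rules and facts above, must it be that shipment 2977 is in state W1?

Yes

By R1 (it has attribute B, it is classified as C1): it has marker S1.
By R10 (it is in category V, it is classified as C1): it is consolidated.
By R13 (it is priority, it carries flag T1, it is in state V1): it has marker K1.
By R14 (it is consolidated, it is classified as A1): it satisfies condition Y.
By R15 (it carries flag T1): it is in state K.
By R16 (it has marker K1): it is insured.
By R19 (it satisfies condition Q, it has attribute B): it satisfies condition E.
By R23 (it satisfies condition L1): it carries flag P.
By R24 (it carries flag U1, it is fragile): it goes by air.
By R26 (it satisfies condition Y): it is in state U.
By R28 (it goes by air): it is in state F.
By R29 (it is oversized, it is classified as C1, it is delivered): it is tagged M.
By R30 (it is in state U, it is oversized): it has marker S.
By R35 (it is in category A, it is delivered): it is hazmat.
By R3 (it has marker S, it satisfies condition Q): it requires a signature.
By R4 (it is in state F, it satisfies condition E): it is in state C.
By R8 (it carries flag P): it is express.
By R11 (it is in state K, it is tagged M): it has marker T.
By R20 (it is in state C): it is classified as J1.
By R38 (it is insured, it is express): it is in category G.
By R7 (it has marker T, it is delivered): it is held at customs.
By R17 (it is held at customs): it meets criterion N1.
By R27 (it requires a signature, it is in category G, it is classified as J1): it incurs a surcharge.
By R33 (it incurs a surcharge, it has marker S1, it is hazmat): it is routed via hub B.
By R34 (it is routed via hub B, it is tracked, it meets criterion N1): it is classified as M1.
By R32 (it is classified as M1): it is in state W1.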